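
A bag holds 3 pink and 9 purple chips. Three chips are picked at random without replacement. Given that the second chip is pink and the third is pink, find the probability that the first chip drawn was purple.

P(first=purple and the second chip is pink and the third is pink) = (9/12)·(3/11)·(2/10) = 9/220.
P(E) = Σ over first color = 1/220 + 9/220 = 1/22.
By Bayes, P(first=purple | E) = 9/220 / 1/22 = 9/10 ≈ 0.9000.

9/10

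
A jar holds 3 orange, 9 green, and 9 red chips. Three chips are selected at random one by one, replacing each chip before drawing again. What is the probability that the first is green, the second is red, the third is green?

Multiply the conditional probability of each draw in order, with replacement (the composition resets each draw).
P = (9/21) · (9/21) · (9/21) = 27/343 ≈ 0.0787.

27/343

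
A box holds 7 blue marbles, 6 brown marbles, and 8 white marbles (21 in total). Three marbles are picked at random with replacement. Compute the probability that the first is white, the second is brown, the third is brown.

Multiply the conditional probability of each draw in order, with replacement (the composition resets each draw).
P = (8/21) · (6/21) · (6/21) = 32/1029 ≈ 0.0311.

32/1029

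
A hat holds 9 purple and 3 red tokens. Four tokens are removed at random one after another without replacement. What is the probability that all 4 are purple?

14/55

Multiply the conditional probability of each draw in order, without replacement, so each draw removes one from its color and from the total.
P = (9/12) · (8/11) · (7/10) · (6/9) = 14/55 ≈ 0.2545.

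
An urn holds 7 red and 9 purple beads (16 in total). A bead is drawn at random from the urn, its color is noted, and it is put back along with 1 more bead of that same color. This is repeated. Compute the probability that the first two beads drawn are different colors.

63/136

Either red then purple, or purple then red; after the first draw the total is 17.
P = (7/16)·(9/17) + (9/16)·(7/17) = 63/136 ≈ 0.4632.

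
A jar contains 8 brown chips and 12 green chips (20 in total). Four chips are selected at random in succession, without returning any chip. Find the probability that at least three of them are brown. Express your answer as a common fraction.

Sum the hypergeometric tail for j = 3,…,4 brown chips.
Favorable = C(8,3)·C(12,1) + C(8,4)·C(12,0) = 742; total = C(20,4) = 4845.
P = 742/4845 = 742/4845 ≈ 0.1531.

742/4845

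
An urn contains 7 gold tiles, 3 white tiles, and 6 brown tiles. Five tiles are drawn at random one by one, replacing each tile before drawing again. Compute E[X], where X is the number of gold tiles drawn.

By linearity of expectation, E[X] = Σ P(draw i is gold); each independent draw has P(gold) = 7/16.
E[X] = 5 · 7/16 = 35/16 ≈ 2.1875.

35/16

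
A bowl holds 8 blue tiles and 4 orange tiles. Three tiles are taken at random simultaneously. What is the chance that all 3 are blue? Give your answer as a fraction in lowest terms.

14/55

Unordered draws without replacement: count favorable combinations over C(12,3).
Favorable = C(8,3) · C(4,0) = 56; total = C(12,3) = 220.
P = 56/220 = 14/55 ≈ 0.2545.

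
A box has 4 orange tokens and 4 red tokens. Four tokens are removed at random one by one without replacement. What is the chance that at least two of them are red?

Sum the hypergeometric tail for j = 2,…,4 red tokens.
Favorable = C(4,2)·C(4,2) + C(4,3)·C(4,1) + C(4,4)·C(4,0) = 53; total = C(8,4) = 70.
P = 53/70 = 53/70 ≈ 0.7571.

53/70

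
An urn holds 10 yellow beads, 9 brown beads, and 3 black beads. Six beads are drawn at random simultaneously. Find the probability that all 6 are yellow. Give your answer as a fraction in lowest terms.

Unordered draws without replacement: count favorable combinations over C(22,6).
Favorable = C(10,6) · C(9,0) · C(3,0) = 210; total = C(22,6) = 74613.
P = 210/74613 = 10/3553 ≈ 0.0028.

10/3553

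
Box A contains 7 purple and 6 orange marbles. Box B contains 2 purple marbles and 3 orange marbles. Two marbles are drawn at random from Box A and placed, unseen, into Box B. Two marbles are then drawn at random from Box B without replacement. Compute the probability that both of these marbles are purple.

89/546

Condition on how many of the transferred marbles are purple (from Box A: 7 purple of 13; then Box B has 7 total).
  0 purple: C(7,0)C(6,2)/C(13,2) = 5/26; then P = C(2,2)/C(7,2) = 1/21
  1 purple: C(7,1)C(6,1)/C(13,2) = 7/13; then P = C(3,2)/C(7,2) = 1/7
  2 purple: C(7,2)C(6,0)/C(13,2) = 7/26; then P = C(4,2)/C(7,2) = 2/7
P(both purple) = 89/546 ≈ 0.1630.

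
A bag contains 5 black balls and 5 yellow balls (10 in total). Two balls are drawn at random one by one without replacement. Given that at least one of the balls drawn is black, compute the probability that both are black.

2/7

P(both black) = C(5,2)/C(10,2) = 2/9; P(at least one black) = 1 − C(5,2)/C(10,2) = 7/9.
Since 'both black' ⊆ 'at least one black', P(both | at least one) = 2/9 / 7/9 = 2/7 ≈ 0.2857.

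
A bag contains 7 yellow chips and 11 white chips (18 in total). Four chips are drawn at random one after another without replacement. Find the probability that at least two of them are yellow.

35/68

Sum the hypergeometric tail for j = 2,…,4 yellow chips.
Favorable = C(7,2)·C(11,2) + C(7,3)·C(11,1) + C(7,4)·C(11,0) = 1575; total = C(18,4) = 3060.
P = 1575/3060 = 35/68 ≈ 0.5147.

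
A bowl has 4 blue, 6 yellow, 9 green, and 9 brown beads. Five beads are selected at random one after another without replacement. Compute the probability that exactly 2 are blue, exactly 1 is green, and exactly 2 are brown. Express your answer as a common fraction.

Unordered draws without replacement: count favorable combinations over C(28,5).
Favorable = C(4,2) · C(6,0) · C(9,1) · C(9,2) = 1944; total = C(28,5) = 98280.
P = 1944/98280 = 9/455 ≈ 0.0198.

9/455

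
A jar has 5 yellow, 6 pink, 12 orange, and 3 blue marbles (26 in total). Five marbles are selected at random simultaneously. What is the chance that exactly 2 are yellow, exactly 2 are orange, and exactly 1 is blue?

9/299

Unordered draws without replacement: count favorable combinations over C(26,5).
Favorable = C(5,2) · C(6,0) · C(12,2) · C(3,1) = 1980; total = C(26,5) = 65780.
P = 1980/65780 = 9/299 ≈ 0.0301.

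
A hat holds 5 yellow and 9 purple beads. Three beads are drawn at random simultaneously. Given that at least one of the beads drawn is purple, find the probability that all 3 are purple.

P(all 3 purple) = C(9,3)/C(14,3) = 3/13; P(at least one purple) = 1 − C(5,3)/C(14,3) = 177/182.
Since 'all 3 purple' ⊆ 'at least one purple', P(all 3 | at least one) = 3/13 / 177/182 = 14/59 ≈ 0.2373.

14/59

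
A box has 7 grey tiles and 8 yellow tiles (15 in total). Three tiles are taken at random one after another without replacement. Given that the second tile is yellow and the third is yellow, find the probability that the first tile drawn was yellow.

P(first=yellow and the second tile is yellow and the third is yellow) = (8/15)·(7/14)·(6/13) = 8/65.
P(E) = Σ over first color = 28/195 + 8/65 = 4/15.
By Bayes, P(first=yellow | E) = 8/65 / 4/15 = 6/13 ≈ 0.4615.

6/13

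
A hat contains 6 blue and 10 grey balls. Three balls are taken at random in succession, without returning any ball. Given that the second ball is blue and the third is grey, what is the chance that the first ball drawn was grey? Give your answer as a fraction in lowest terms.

9/14

P(first=grey and the second ball is blue and the third is grey) = (10/16)·(6/15)·(9/14) = 9/56.
P(E) = Σ over first color = 5/56 + 9/56 = 1/4.
By Bayes, P(first=grey | E) = 9/56 / 1/4 = 9/14 ≈ 0.6429.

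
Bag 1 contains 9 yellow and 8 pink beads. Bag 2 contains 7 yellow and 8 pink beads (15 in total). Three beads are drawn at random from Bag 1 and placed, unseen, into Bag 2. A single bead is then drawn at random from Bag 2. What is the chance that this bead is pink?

Condition on how many of the transferred beads are pink (from Bag 1: 8 pink of 17; then Bag 2 has 18 total).
  0 pink: C(8,0)C(9,3)/C(17,3) = 21/170; then P = 8/18
  1 pink: C(8,1)C(9,2)/C(17,3) = 36/85; then P = 9/18
  2 pink: C(8,2)C(9,1)/C(17,3) = 63/170; then P = 10/18
  3 pink: C(8,3)C(9,0)/C(17,3) = 7/85; then P = 11/18
P(pink from Bag 2) = 80/153 ≈ 0.5229.

80/153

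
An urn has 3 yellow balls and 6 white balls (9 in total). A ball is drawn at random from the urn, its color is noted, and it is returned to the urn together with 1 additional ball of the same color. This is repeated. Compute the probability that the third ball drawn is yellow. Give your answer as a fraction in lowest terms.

1/3

Sum over the four possibilities for the first two draws (yellow/not-yellow each), tracking how the yellow count and total change by +1 per draw.
P(third is yellow) = 1/3 ≈ 0.3333. (In a Pólya urn every draw has the same marginal probability 3/9.)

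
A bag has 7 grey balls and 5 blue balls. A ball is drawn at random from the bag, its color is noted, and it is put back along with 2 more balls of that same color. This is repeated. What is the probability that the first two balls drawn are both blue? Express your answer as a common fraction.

5/24

After a blue draw the bag holds 7 blue out of 14.
P = (5/12)·(7/14) = 5/24 ≈ 0.2083.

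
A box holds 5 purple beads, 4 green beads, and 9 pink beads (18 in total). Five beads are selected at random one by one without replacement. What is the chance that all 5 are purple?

Unordered draws without replacement: count favorable combinations over C(18,5).
Favorable = C(5,5) · C(4,0) · C(9,0) = 1; total = C(18,5) = 8568.
P = 1/8568 = 1/8568 ≈ 0.0001.

1/8568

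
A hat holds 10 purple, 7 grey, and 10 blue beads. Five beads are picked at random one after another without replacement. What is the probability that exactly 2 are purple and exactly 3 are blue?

Unordered draws without replacement: count favorable combinations over C(27,5).
Favorable = C(10,2) · C(7,0) · C(10,3) = 5400; total = C(27,5) = 80730.
P = 5400/80730 = 20/299 ≈ 0.0669.

20/299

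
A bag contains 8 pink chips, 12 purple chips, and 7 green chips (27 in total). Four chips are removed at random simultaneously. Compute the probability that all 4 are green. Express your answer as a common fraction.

7/3510

Unordered draws without replacement: count favorable combinations over C(27,4).
Favorable = C(8,0) · C(12,0) · C(7,4) = 35; total = C(27,4) = 17550.
P = 35/17550 = 7/3510 ≈ 0.0020.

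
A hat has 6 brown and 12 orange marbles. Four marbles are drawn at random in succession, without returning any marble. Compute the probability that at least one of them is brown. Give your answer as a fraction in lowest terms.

57/68

Use the complement: P(at least one brown) = 1 − P(no brown).
P(none) = C(12,4)/C(18,4) = 495/3060.
So P = 1 − 495/3060 = 57/68 ≈ 0.8382.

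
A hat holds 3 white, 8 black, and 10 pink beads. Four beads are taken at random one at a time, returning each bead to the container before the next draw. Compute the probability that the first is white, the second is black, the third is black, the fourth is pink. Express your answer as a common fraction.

640/64827

Multiply the conditional probability of each draw in order, with replacement (the composition resets each draw).
P = (3/21) · (8/21) · (8/21) · (10/21) = 640/64827 ≈ 0.0099.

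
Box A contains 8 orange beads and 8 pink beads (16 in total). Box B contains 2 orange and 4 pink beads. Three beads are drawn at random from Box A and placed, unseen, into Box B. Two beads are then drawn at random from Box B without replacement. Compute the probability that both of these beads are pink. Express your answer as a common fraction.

Condition on how many of the transferred beads are pink (from Box A: 8 pink of 16; then Box B has 9 total).
  0 pink: C(8,0)C(8,3)/C(16,3) = 1/10; then P = C(4,2)/C(9,2) = 1/6
  1 pink: C(8,1)C(8,2)/C(16,3) = 2/5; then P = C(5,2)/C(9,2) = 5/18
  2 pink: C(8,2)C(8,1)/C(16,3) = 2/5; then P = C(6,2)/C(9,2) = 5/12
  3 pink: C(8,3)C(8,0)/C(16,3) = 1/10; then P = C(7,2)/C(9,2) = 7/12
P(both pink) = 127/360 ≈ 0.3528.

127/360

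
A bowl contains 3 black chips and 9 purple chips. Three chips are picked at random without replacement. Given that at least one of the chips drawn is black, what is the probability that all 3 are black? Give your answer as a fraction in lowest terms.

1/136

P(all 3 black) = C(3,3)/C(12,3) = 1/220; P(at least one black) = 1 − C(9,3)/C(12,3) = 34/55.
Since 'all 3 black' ⊆ 'at least one black', P(all 3 | at least one) = 1/220 / 34/55 = 1/136 ≈ 0.0074.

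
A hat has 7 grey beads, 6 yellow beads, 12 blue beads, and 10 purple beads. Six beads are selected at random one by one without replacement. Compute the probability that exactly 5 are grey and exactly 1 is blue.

Unordered draws without replacement: count favorable combinations over C(35,6).
Favorable = C(7,5) · C(6,0) · C(12,1) · C(10,0) = 252; total = C(35,6) = 1623160.
P = 252/1623160 = 9/57970 ≈ 0.0002.

9/57970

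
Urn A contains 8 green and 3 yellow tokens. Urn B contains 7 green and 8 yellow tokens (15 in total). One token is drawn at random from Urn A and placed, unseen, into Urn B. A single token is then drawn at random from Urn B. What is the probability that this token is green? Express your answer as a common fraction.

85/176

Condition on how many of the transferred tokens are green (from Urn A: 8 green of 11; then Urn B has 16 total).
  0 green: C(8,0)C(3,1)/C(11,1) = 3/11; then P = 7/16
  1 green: C(8,1)C(3,0)/C(11,1) = 8/11; then P = 8/16
P(green from Urn B) = 85/176 ≈ 0.4830.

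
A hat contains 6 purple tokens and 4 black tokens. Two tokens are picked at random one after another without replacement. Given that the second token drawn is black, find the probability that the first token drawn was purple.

2/3

P(first=purple and the second token drawn is black) = (6/10)·(4/9) = 4/15.
P(the second token drawn is black) = Σ over first color = 4/15 + 2/15 = 2/5.
By Bayes, P(first=purple | the second token drawn is black) = 4/15 / 2/5 = 2/3 ≈ 0.6667.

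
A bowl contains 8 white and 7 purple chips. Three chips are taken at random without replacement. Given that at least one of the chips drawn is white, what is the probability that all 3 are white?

P(all 3 white) = C(8,3)/C(15,3) = 8/65; P(at least one white) = 1 − C(7,3)/C(15,3) = 12/13.
Since 'all 3 white' ⊆ 'at least one white', P(all 3 | at least one) = 8/65 / 12/13 = 2/15 ≈ 0.1333.

2/15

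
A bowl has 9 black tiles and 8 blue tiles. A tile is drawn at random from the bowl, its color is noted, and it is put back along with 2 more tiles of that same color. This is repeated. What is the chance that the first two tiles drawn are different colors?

144/323

Either blue then black, or black then blue; after the first draw the total is 19.
P = (8/17)·(9/19) + (9/17)·(8/19) = 144/323 ≈ 0.4458.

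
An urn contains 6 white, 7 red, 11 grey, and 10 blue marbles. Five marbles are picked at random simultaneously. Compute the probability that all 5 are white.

1/46376

Unordered draws without replacement: count favorable combinations over C(34,5).
Favorable = C(6,5) · C(7,0) · C(11,0) · C(10,0) = 6; total = C(34,5) = 278256.
P = 6/278256 = 1/46376 ≈ 0.0000.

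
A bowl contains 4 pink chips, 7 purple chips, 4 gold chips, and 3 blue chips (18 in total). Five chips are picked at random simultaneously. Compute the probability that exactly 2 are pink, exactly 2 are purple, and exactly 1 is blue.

3/68

Unordered draws without replacement: count favorable combinations over C(18,5).
Favorable = C(4,2) · C(7,2) · C(4,0) · C(3,1) = 378; total = C(18,5) = 8568.
P = 378/8568 = 3/68 ≈ 0.0441.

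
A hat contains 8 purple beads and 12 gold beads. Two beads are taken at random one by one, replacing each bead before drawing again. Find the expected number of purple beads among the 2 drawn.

4/5

By linearity of expectation, E[X] = Σ P(draw i is purple); each independent draw has P(purple) = 8/20.
E[X] = 2 · 8/20 = 4/5 ≈ 0.8000.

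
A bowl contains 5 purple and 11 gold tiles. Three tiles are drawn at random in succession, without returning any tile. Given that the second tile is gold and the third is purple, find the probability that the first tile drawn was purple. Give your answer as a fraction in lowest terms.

P(first=purple and the second tile is gold and the third is purple) = (5/16)·(11/15)·(4/14) = 11/168.
P(E) = Σ over first color = 11/168 + 55/336 = 11/48.
By Bayes, P(first=purple | E) = 11/168 / 11/48 = 2/7 ≈ 0.2857.

2/7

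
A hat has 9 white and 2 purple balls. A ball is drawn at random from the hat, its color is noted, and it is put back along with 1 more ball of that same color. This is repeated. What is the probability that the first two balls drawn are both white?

After a white draw the hat holds 10 white out of 12.
P = (9/11)·(10/12) = 15/22 ≈ 0.6818.

15/22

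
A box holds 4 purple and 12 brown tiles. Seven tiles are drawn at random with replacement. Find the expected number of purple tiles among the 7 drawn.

By linearity of expectation, E[X] = Σ P(draw i is purple); each independent draw has P(purple) = 4/16.
E[X] = 7 · 4/16 = 7/4 ≈ 1.7500.

7/4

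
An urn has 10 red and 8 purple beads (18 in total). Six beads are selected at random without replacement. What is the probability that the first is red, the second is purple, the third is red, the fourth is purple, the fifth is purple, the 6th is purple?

5/442

Multiply the conditional probability of each draw in order, without replacement, so each draw removes one from its color and from the total.
P = (10/18) · (8/17) · (9/16) · (7/15) · (6/14) · (5/13) = 5/442 ≈ 0.0113.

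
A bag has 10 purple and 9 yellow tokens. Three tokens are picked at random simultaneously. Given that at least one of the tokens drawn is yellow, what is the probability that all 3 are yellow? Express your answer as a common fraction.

P(all 3 yellow) = C(9,3)/C(19,3) = 28/323; P(at least one yellow) = 1 − C(10,3)/C(19,3) = 283/323.
Since 'all 3 yellow' ⊆ 'at least one yellow', P(all 3 | at least one) = 28/323 / 283/323 = 28/283 ≈ 0.0989.

28/283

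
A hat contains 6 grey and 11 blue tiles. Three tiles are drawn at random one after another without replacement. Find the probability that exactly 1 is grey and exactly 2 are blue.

Unordered draws without replacement: count favorable combinations over C(17,3).
Favorable = C(6,1) · C(11,2) = 330; total = C(17,3) = 680.
P = 330/680 = 33/68 ≈ 0.4853.

33/68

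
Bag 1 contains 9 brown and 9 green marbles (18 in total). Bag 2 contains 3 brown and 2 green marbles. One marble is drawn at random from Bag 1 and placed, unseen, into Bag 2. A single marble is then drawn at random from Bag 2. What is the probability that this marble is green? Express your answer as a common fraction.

5/12

Condition on how many of the transferred marbles are green (from Bag 1: 9 green of 18; then Bag 2 has 6 total).
  0 green: C(9,0)C(9,1)/C(18,1) = 1/2; then P = 2/6
  1 green: C(9,1)C(9,0)/C(18,1) = 1/2; then P = 3/6
P(green from Bag 2) = 5/12 ≈ 0.4167.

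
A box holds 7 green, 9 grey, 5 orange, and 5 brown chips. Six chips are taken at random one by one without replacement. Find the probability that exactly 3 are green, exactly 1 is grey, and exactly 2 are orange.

45/3289

Unordered draws without replacement: count favorable combinations over C(26,6).
Favorable = C(7,3) · C(9,1) · C(5,2) · C(5,0) = 3150; total = C(26,6) = 230230.
P = 3150/230230 = 45/3289 ≈ 0.0137.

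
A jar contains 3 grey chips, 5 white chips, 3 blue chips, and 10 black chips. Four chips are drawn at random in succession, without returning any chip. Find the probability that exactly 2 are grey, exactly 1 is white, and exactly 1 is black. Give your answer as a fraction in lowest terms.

Unordered draws without replacement: count favorable combinations over C(21,4).
Favorable = C(3,2) · C(5,1) · C(3,0) · C(10,1) = 150; total = C(21,4) = 5985.
P = 150/5985 = 10/399 ≈ 0.0251.

10/399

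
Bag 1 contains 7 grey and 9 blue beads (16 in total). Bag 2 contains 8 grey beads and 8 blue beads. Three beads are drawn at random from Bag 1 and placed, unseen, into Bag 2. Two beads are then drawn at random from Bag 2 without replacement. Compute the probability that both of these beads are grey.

Condition on how many of the transferred beads are grey (from Bag 1: 7 grey of 16; then Bag 2 has 19 total).
  0 grey: C(7,0)C(9,3)/C(16,3) = 3/20; then P = C(8,2)/C(19,2) = 28/171
  1 grey: C(7,1)C(9,2)/C(16,3) = 9/20; then P = C(9,2)/C(19,2) = 4/19
  2 grey: C(7,2)C(9,1)/C(16,3) = 27/80; then P = C(10,2)/C(19,2) = 5/19
  3 grey: C(7,3)C(9,0)/C(16,3) = 1/16; then P = C(11,2)/C(19,2) = 55/171
P(both grey) = 1561/6840 ≈ 0.2282.

1561/6840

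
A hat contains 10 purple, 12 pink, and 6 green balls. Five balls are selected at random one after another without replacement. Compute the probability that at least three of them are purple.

Sum the hypergeometric tail for j = 3,…,5 purple balls.
Favorable = C(10,3)·C(18,2) + C(10,4)·C(18,1) + C(10,5)·C(18,0) = 22392; total = C(28,5) = 98280.
P = 22392/98280 = 311/1365 ≈ 0.2278.

311/1365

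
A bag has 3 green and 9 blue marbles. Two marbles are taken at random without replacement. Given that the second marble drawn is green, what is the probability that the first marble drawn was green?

P(first=green and the second marble drawn is green) = (3/12)·(2/11) = 1/22.
P(the second marble drawn is green) = Σ over first color = 1/22 + 9/44 = 1/4.
By Bayes, P(first=green | the second marble drawn is green) = 1/22 / 1/4 = 2/11 ≈ 0.1818.

2/11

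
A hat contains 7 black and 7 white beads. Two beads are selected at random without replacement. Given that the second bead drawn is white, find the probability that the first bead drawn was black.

7/13

P(first=black and the second bead drawn is white) = (7/14)·(7/13) = 7/26.
P(the second bead drawn is white) = Σ over first color = 7/26 + 3/13 = 1/2.
By Bayes, P(first=black | the second bead drawn is white) = 7/26 / 1/2 = 7/13 ≈ 0.5385.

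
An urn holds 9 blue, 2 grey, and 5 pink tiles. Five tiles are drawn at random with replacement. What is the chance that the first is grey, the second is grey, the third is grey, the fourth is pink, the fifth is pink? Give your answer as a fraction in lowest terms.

Multiply the conditional probability of each draw in order, with replacement (the composition resets each draw).
P = (2/16) · (2/16) · (2/16) · (5/16) · (5/16) = 25/131072 ≈ 0.0002.

25/131072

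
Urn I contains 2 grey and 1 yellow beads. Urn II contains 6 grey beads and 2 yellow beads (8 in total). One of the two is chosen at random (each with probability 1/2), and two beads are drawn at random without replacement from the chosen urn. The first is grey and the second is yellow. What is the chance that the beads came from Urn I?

14/23

P(E | Urn I) = 1/3; P(E | Urn II) = 3/14.
P(E) = 1/2·1/3 + 1/2·3/14 = 23/84.
By Bayes' rule, P(Urn I | E) = 1/6 / 23/84 = 14/23 ≈ 0.6087.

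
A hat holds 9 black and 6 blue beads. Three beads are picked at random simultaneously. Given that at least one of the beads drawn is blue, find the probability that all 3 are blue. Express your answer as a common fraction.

20/371

P(all 3 blue) = C(6,3)/C(15,3) = 4/91; P(at least one blue) = 1 − C(9,3)/C(15,3) = 53/65.
Since 'all 3 blue' ⊆ 'at least one blue', P(all 3 | at least one) = 4/91 / 53/65 = 20/371 ≈ 0.0539.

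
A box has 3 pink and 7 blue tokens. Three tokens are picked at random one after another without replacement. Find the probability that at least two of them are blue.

49/60

Sum the hypergeometric tail for j = 2,…,3 blue tokens.
Favorable = C(7,2)·C(3,1) + C(7,3)·C(3,0) = 98; total = C(10,3) = 120.
P = 98/120 = 49/60 ≈ 0.8167.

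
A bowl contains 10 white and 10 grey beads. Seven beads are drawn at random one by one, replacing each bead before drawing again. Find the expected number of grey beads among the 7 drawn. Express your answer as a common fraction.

7/2

By linearity of expectation, E[X] = Σ P(draw i is grey); each independent draw has P(grey) = 10/20.
E[X] = 7 · 10/20 = 7/2 ≈ 3.5000.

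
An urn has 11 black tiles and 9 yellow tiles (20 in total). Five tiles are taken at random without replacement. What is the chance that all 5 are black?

Unordered draws without replacement: count favorable combinations over C(20,5).
Favorable = C(11,5) · C(9,0) = 462; total = C(20,5) = 15504.
P = 462/15504 = 77/2584 ≈ 0.0298.

77/2584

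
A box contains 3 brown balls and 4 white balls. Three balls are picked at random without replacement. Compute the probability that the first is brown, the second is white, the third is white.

6/35

Multiply the conditional probability of each draw in order, without replacement, so each draw removes one from its color and from the total.
P = (3/7) · (4/6) · (3/5) = 6/35 ≈ 0.1714.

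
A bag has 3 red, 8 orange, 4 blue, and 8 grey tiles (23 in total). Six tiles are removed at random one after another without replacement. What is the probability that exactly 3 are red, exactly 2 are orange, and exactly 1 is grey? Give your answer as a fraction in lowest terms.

Unordered draws without replacement: count favorable combinations over C(23,6).
Favorable = C(3,3) · C(8,2) · C(4,0) · C(8,1) = 224; total = C(23,6) = 100947.
P = 224/100947 = 32/14421 ≈ 0.0022.

32/14421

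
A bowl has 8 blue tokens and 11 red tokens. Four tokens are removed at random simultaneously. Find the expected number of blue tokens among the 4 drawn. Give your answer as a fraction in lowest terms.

32/19

By linearity of expectation, E[X] = Σ P(draw i is blue); by symmetry each draw (even without replacement) has P(blue) = 8/19.
E[X] = 4 · 8/19 = 32/19 ≈ 1.6842.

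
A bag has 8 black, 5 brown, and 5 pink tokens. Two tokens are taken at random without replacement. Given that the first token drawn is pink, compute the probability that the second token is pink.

After removing 1 pink, the bag has 4 pink out of 17 remaining.
P(second is pink | given) = 4/17 ≈ 0.2353.

4/17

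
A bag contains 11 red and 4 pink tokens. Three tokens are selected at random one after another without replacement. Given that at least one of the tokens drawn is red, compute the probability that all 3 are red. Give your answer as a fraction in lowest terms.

P(all 3 red) = C(11,3)/C(15,3) = 33/91; P(at least one red) = 1 − C(4,3)/C(15,3) = 451/455.
Since 'all 3 red' ⊆ 'at least one red', P(all 3 | at least one) = 33/91 / 451/455 = 15/41 ≈ 0.3659.

15/41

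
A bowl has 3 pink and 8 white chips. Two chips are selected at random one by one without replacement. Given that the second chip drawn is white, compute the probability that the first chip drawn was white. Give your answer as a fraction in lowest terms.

P(first=white and the second chip drawn is white) = (8/11)·(7/10) = 28/55.
P(the second chip drawn is white) = Σ over first color = 12/55 + 28/55 = 8/11.
By Bayes, P(first=white | the second chip drawn is white) = 28/55 / 8/11 = 7/10 ≈ 0.7000.

7/10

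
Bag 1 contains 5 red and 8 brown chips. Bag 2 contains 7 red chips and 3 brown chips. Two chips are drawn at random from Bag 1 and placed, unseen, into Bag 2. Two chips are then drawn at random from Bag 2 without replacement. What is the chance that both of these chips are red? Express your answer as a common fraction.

Condition on how many of the transferred chips are red (from Bag 1: 5 red of 13; then Bag 2 has 12 total).
  0 red: C(5,0)C(8,2)/C(13,2) = 14/39; then P = C(7,2)/C(12,2) = 7/22
  1 red: C(5,1)C(8,1)/C(13,2) = 20/39; then P = C(8,2)/C(12,2) = 14/33
  2 red: C(5,2)C(8,0)/C(13,2) = 5/39; then P = C(9,2)/C(12,2) = 6/11
P(both red) = 47/117 ≈ 0.4017.

47/117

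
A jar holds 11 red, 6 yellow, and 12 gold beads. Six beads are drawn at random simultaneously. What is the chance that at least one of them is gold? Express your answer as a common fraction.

Use the complement: P(at least one gold) = 1 − P(no gold).
P(none) = C(17,6)/C(29,6) = 12376/475020.
So P = 1 − 12376/475020 = 1271/1305 ≈ 0.9739.

1271/1305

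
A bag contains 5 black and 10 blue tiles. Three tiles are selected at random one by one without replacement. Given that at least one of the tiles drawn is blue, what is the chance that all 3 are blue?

24/89

P(all 3 blue) = C(10,3)/C(15,3) = 24/91; P(at least one blue) = 1 − C(5,3)/C(15,3) = 89/91.
Since 'all 3 blue' ⊆ 'at least one blue', P(all 3 | at least one) = 24/91 / 89/91 = 24/89 ≈ 0.2697.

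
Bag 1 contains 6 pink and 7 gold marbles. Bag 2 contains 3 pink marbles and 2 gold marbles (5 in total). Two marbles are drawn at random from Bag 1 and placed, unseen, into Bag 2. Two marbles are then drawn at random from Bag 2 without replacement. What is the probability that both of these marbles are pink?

Condition on how many of the transferred marbles are pink (from Bag 1: 6 pink of 13; then Bag 2 has 7 total).
  0 pink: C(6,0)C(7,2)/C(13,2) = 7/26; then P = C(3,2)/C(7,2) = 1/7
  1 pink: C(6,1)C(7,1)/C(13,2) = 7/13; then P = C(4,2)/C(7,2) = 2/7
  2 pink: C(6,2)C(7,0)/C(13,2) = 5/26; then P = C(5,2)/C(7,2) = 10/21
P(both pink) = 155/546 ≈ 0.2839.

155/546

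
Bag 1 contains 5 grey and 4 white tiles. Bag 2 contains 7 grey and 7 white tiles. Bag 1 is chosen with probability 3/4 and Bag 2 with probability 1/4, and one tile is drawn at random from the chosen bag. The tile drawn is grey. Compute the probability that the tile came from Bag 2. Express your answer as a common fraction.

P(grey | Bag 1) = 5/9; P(grey | Bag 2) = 1/2.
P(grey) = 3/4·5/9 + 1/4·1/2 = 13/24.
By Bayes' rule, P(Bag 2 | grey) = 1/8 / 13/24 = 3/13 ≈ 0.2308.

3/13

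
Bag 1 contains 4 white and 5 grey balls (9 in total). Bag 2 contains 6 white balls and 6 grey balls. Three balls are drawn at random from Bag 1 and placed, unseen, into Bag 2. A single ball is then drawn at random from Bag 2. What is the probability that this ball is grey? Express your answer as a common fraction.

Condition on how many of the transferred balls are grey (from Bag 1: 5 grey of 9; then Bag 2 has 15 total).
  0 grey: C(5,0)C(4,3)/C(9,3) = 1/21; then P = 6/15
  1 grey: C(5,1)C(4,2)/C(9,3) = 5/14; then P = 7/15
  2 grey: C(5,2)C(4,1)/C(9,3) = 10/21; then P = 8/15
  3 grey: C(5,3)C(4,0)/C(9,3) = 5/42; then P = 9/15
P(grey from Bag 2) = 23/45 ≈ 0.5111.

23/45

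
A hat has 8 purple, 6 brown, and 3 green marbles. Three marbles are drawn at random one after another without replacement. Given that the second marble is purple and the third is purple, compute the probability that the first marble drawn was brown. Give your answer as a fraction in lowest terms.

P(first=brown and the second marble is purple and the third is purple) = (6/17)·(8/16)·(7/15) = 7/85.
P(E) = Σ over first color = 7/85 + 7/85 + 7/170 = 7/34.
By Bayes, P(first=brown | E) = 7/85 / 7/34 = 2/5 ≈ 0.4000.

2/5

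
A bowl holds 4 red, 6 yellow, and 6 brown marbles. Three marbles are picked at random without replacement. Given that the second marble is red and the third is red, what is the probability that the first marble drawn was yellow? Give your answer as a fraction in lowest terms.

P(first=yellow and the second marble is red and the third is red) = (6/16)·(4/15)·(3/14) = 3/140.
P(E) = Σ over first color = 1/140 + 3/140 + 3/140 = 1/20.
By Bayes, P(first=yellow | E) = 3/140 / 1/20 = 3/7 ≈ 0.4286.

3/7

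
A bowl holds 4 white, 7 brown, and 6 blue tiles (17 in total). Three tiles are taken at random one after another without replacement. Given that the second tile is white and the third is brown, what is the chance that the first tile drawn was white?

P(first=white and the second tile is white and the third is brown) = (4/17)·(3/16)·(7/15) = 7/340.
P(E) = Σ over first color = 7/340 + 7/170 + 7/170 = 7/68.
By Bayes, P(first=white | E) = 7/340 / 7/68 = 1/5 ≈ 0.2000.

1/5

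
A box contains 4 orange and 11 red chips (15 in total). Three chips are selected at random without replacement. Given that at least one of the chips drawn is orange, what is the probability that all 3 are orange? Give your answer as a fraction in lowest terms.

P(all 3 orange) = C(4,3)/C(15,3) = 4/455; P(at least one orange) = 1 − C(11,3)/C(15,3) = 58/91.
Since 'all 3 orange' ⊆ 'at least one orange', P(all 3 | at least one) = 4/455 / 58/91 = 2/145 ≈ 0.0138.

2/145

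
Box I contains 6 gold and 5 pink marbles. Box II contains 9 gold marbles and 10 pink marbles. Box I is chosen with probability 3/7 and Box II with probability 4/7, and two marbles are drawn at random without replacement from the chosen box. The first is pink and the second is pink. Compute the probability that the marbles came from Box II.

P(E | Box I) = 2/11; P(E | Box II) = 5/19.
P(E) = 3/7·2/11 + 4/7·5/19 = 334/1463.
By Bayes' rule, P(Box II | E) = 20/133 / 334/1463 = 110/167 ≈ 0.6587.

110/167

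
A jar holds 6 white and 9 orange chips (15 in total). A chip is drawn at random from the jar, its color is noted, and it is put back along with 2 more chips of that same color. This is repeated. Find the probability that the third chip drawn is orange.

3/5

Sum over the four possibilities for the first two draws (orange/not-orange each), tracking how the orange count and total change by +2 per draw.
P(third is orange) = 3/5 ≈ 0.6000. (In a Pólya urn every draw has the same marginal probability 9/15.)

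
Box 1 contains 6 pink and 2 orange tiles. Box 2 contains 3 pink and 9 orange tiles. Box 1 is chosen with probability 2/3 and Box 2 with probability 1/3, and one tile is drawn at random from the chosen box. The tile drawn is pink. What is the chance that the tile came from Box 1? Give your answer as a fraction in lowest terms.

6/7

P(pink | Box 1) = 3/4; P(pink | Box 2) = 1/4.
P(pink) = 2/3·3/4 + 1/3·1/4 = 7/12.
By Bayes' rule, P(Box 1 | pink) = 1/2 / 7/12 = 6/7 ≈ 0.8571.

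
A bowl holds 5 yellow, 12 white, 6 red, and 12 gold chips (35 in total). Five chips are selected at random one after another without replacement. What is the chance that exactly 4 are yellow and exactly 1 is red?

15/162316

Unordered draws without replacement: count favorable combinations over C(35,5).
Favorable = C(5,4) · C(12,0) · C(6,1) · C(12,0) = 30; total = C(35,5) = 324632.
P = 30/324632 = 15/162316 ≈ 0.0001.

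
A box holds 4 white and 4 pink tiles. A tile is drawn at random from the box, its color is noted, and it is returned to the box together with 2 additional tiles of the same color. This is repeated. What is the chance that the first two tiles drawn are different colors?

Either white then pink, or pink then white; after the first draw the total is 10.
P = (4/8)·(4/10) + (4/8)·(4/10) = 2/5 ≈ 0.4000.

2/5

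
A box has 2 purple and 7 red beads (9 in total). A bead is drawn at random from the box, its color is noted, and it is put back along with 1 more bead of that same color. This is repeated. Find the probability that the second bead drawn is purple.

2/9

Condition on the first draw. If first is purple (prob 2/9), second-purple has prob (3)/(10); if not (prob 7/9), it has prob 2/(10).
P = (2/9)·(3/10) + (7/9)·(2/10) = 2/9 ≈ 0.2222.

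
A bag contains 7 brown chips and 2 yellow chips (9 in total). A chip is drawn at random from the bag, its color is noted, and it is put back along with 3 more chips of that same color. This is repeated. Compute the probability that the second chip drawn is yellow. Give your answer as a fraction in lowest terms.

Condition on the first draw. If first is yellow (prob 2/9), second-yellow has prob (5)/(12); if not (prob 7/9), it has prob 2/(12).
P = (2/9)·(5/12) + (7/9)·(2/12) = 2/9 ≈ 0.2222.

2/9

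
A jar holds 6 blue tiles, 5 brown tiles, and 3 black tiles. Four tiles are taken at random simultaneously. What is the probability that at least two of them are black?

Sum the hypergeometric tail for j = 2,…,3 black tiles.
Favorable = C(3,2)·C(11,2) + C(3,3)·C(11,1) = 176; total = C(14,4) = 1001.
P = 176/1001 = 16/91 ≈ 0.1758.

16/91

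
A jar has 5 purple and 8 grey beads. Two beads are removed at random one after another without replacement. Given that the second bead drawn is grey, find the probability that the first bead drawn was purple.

5/12

P(first=purple and the second bead drawn is grey) = (5/13)·(8/12) = 10/39.
P(the second bead drawn is grey) = Σ over first color = 10/39 + 14/39 = 8/13.
By Bayes, P(first=purple | the second bead drawn is grey) = 10/39 / 8/13 = 5/12 ≈ 0.4167.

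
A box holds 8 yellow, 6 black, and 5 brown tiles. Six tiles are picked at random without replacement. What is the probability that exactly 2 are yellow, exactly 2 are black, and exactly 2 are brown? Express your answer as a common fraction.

Unordered draws without replacement: count favorable combinations over C(19,6).
Favorable = C(8,2) · C(6,2) · C(5,2) = 4200; total = C(19,6) = 27132.
P = 4200/27132 = 50/323 ≈ 0.1548.

50/323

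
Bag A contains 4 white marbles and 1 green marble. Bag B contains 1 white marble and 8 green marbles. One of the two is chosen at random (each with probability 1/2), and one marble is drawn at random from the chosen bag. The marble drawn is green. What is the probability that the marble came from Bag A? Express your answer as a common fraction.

P(green | Bag A) = 1/5; P(green | Bag B) = 8/9.
P(green) = 1/2·1/5 + 1/2·8/9 = 49/90.
By Bayes' rule, P(Bag A | green) = 1/10 / 49/90 = 9/49 ≈ 0.1837.

9/49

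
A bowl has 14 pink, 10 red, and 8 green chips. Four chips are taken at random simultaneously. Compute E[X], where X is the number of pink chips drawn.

By linearity of expectation, E[X] = Σ P(draw i is pink); by symmetry each draw (even without replacement) has P(pink) = 14/32.
E[X] = 4 · 14/32 = 7/4 ≈ 1.7500.

7/4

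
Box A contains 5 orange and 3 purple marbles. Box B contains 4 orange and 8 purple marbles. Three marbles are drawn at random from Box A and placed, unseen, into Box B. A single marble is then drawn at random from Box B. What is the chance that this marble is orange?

47/120

Condition on how many of the transferred marbles are orange (from Box A: 5 orange of 8; then Box B has 15 total).
  0 orange: C(5,0)C(3,3)/C(8,3) = 1/56; then P = 4/15
  1 orange: C(5,1)C(3,2)/C(8,3) = 15/56; then P = 5/15
  2 orange: C(5,2)C(3,1)/C(8,3) = 15/28; then P = 6/15
  3 orange: C(5,3)C(3,0)/C(8,3) = 5/28; then P = 7/15
P(orange from Box B) = 47/120 ≈ 0.3917.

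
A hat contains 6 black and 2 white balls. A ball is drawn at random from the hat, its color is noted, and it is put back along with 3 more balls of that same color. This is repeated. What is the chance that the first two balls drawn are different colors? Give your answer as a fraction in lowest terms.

Either white then black, or black then white; after the first draw the total is 11.
P = (2/8)·(6/11) + (6/8)·(2/11) = 3/11 ≈ 0.2727.

3/11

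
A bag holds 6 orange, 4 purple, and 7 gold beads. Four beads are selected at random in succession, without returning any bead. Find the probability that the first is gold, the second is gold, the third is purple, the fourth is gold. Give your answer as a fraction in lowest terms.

Multiply the conditional probability of each draw in order, without replacement, so each draw removes one from its color and from the total.
P = (7/17) · (6/16) · (4/15) · (5/14) = 1/68 ≈ 0.0147.

1/68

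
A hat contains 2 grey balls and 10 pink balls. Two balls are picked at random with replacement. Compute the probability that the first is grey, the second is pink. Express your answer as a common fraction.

Multiply the conditional probability of each draw in order, with replacement (the composition resets each draw).
P = (2/12) · (10/12) = 5/36 ≈ 0.1389.

5/36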